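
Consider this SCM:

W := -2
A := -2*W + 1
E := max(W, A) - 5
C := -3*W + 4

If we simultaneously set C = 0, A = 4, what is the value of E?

-1

Setting C = 0, A = 4 by intervention discards those variables' equations.
E = max(W, A) - 5  [with W=-2, A=4]  = -1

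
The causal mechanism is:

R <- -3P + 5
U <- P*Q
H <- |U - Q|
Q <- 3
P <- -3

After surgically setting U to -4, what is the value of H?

do(U=-4) replaces the equation U <- P*Q with the constant U = -4.
H = |U - Q|  [with U=-4, Q=3]  = 7

7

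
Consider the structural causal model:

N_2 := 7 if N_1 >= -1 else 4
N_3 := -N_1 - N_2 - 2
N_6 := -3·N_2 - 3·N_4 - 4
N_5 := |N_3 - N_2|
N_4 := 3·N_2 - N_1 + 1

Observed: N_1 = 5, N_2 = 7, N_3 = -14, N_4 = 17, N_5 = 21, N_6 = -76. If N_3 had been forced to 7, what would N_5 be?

do(N_3=7) replaces the equation N_3 := -N_1 - N_2 - 2 with the constant N_3 = 7.
N_2 = 7 if N_1 >= -1 else 4  [with N_1=5]  = 7
N_5 = |N_3 - N_2|  [with N_3=7, N_2=7]  = 0

0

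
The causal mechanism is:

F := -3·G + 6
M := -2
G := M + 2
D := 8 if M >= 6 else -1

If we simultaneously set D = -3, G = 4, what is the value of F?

Setting D = -3, G = 4 by intervention discards those variables' equations.
F = -3·G + 6  [with G=4]  = -6

-6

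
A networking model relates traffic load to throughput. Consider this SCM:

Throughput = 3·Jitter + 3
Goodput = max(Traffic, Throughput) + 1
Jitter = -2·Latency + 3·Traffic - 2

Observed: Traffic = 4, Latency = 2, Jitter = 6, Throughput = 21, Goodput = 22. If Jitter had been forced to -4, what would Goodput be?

5

do(Jitter=-4) replaces the equation Jitter = -2·Latency + 3·Traffic - 2 with the constant Jitter = -4.
Throughput = 3·Jitter + 3  [with Jitter=-4]  = -9
Goodput = max(Traffic, Throughput) + 1  [with Traffic=4, Throughput=-9]  = 5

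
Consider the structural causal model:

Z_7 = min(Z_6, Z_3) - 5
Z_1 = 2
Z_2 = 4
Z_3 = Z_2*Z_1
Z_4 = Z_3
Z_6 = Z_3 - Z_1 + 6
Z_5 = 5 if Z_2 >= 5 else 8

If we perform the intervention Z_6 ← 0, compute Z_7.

-5

Intervening sets Z_6 = 0 and removes its equation (Z_6 = Z_3 - Z_1 + 6).
Z_3 = Z_2*Z_1  [with Z_2=4, Z_1=2]  = 8
Z_7 = min(Z_6, Z_3) - 5  [with Z_6=0, Z_3=8]  = -5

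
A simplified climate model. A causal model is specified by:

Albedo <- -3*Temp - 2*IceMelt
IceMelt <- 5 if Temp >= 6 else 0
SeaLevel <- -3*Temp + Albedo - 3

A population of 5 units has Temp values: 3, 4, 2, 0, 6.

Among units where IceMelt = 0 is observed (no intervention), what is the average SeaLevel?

-16.5

E[SeaLevel|IceMelt=0] averages over only the 4 units with IceMelt=0 (Temp = 3, 4, 2, 0): SeaLevel = -21, -27, -15, -3, mean -16.5.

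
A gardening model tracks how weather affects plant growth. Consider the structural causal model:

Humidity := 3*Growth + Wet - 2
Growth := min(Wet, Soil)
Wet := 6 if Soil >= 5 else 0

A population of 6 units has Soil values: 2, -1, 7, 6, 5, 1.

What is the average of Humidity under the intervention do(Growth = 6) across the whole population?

Under do(Growth=6), Growth's equation is replaced by Growth=6 for every unit. Per-unit Humidity: 16, 16, 22, 22, 22, 16. Mean = 19.

19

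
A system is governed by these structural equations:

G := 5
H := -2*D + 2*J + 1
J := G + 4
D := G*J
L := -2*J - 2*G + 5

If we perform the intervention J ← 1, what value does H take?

-7

Under do(J=1), the mechanism J := G + 4 is discarded; J is fixed at 1.
D = G*J  [with G=5, J=1]  = 5
H = -2*D + 2*J + 1  [with D=5, J=1]  = -7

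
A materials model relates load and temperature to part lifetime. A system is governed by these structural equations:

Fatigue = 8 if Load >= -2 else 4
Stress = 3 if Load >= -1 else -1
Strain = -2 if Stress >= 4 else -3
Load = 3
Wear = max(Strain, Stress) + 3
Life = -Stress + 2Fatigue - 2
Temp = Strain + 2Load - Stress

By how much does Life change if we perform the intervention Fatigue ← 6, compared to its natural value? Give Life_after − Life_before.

-4

Intervening sets Fatigue = 6 and removes its equation (Fatigue = 8 if Load >= -2 else 4).
Stress = 3 if Load >= -1 else -1  [with Load=3]  = 3
Life = -Stress + 2Fatigue - 2  [with Stress=3, Fatigue=6]  = 7
Without intervention: Stress = 3 if Load >= -1 else -1  [with Load=3]  = 3; Fatigue = 8 if Load >= -2 else 4  [with Load=3]  = 8; Life = -Stress + 2Fatigue - 2  [with Stress=3, Fatigue=8]  = 11.
Change = 7 − 11 = -4.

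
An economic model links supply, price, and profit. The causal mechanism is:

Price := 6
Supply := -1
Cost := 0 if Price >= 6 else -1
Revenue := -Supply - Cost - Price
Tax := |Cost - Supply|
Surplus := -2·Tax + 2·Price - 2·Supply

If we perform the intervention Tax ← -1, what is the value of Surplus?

The intervention breaks the incoming arrows to Tax: Tax := |Cost - Supply| no longer applies, and Tax = -1.
Surplus = -2·Tax + 2·Price - 2·Supply  [with Tax=-1, Price=6, Supply=-1]  = 16

16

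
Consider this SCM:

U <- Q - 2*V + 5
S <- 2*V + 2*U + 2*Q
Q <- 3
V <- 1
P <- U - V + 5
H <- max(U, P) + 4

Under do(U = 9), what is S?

do(U=9) replaces the equation U <- Q - 2*V + 5 with the constant U = 9.
S = 2*V + 2*U + 2*Q  [with V=1, U=9, Q=3]  = 26

26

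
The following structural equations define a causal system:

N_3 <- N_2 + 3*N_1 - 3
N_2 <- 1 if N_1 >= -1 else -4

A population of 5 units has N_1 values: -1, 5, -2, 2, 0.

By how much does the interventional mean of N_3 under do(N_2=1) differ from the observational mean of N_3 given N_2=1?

-2.1

Under do(N_2=1), N_2's equation is replaced by N_2=1 for every unit. Per-unit N_3: -5, 13, -8, 4, -2. Mean = 0.4.
Conditioning on N_2=1 selects the 4 unit(s) with N_1 ∈ {-1, 5, 2, 0}. Their N_3 values: -5, 13, 4, -2. Mean = 2.5.
Difference = 0.4 − 2.5 = -2.1.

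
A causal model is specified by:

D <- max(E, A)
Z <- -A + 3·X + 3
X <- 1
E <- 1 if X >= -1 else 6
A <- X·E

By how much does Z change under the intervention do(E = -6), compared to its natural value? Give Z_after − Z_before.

Under do(E=-6), the mechanism E <- 1 if X >= -1 else 6 is discarded; E is fixed at -6.
A = X·E  [with X=1, E=-6]  = -6
Z = -A + 3·X + 3  [with A=-6, X=1]  = 12
Without intervention: E = 1 if X >= -1 else 6  [with X=1]  = 1; A = X·E  [with X=1, E=1]  = 1; Z = -A + 3·X + 3  [with A=1, X=1]  = 5.
Change = 12 − 5 = 7.

7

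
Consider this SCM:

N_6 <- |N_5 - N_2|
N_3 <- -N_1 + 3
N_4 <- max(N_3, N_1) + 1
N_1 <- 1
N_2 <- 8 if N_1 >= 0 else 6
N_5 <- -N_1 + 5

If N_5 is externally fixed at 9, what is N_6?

1

The intervention breaks the incoming arrows to N_5: N_5 <- -N_1 + 5 no longer applies, and N_5 = 9.
N_2 = 8 if N_1 >= 0 else 6  [with N_1=1]  = 8
N_6 = |N_5 - N_2|  [with N_5=9, N_2=8]  = 1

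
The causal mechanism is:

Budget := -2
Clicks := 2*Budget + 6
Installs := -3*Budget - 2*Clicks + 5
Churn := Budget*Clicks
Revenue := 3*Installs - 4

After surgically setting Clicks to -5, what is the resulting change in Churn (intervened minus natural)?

Under do(Clicks=-5), the mechanism Clicks := 2*Budget + 6 is discarded; Clicks is fixed at -5.
Churn = Budget*Clicks  [with Budget=-2, Clicks=-5]  = 10
Without intervention: Clicks = 2*Budget + 6  [with Budget=-2]  = 2; Churn = Budget*Clicks  [with Budget=-2, Clicks=2]  = -4.
Change = 10 − (-4) = 14.

14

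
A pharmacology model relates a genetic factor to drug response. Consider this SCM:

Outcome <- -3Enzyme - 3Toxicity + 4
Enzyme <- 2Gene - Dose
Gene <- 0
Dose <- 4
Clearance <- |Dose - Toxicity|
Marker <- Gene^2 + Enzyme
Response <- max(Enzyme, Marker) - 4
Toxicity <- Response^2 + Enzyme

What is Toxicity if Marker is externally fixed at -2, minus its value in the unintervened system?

Under do(Marker=-2), the mechanism Marker <- Gene^2 + Enzyme is discarded; Marker is fixed at -2.
Enzyme = 2Gene - Dose  [with Gene=0, Dose=4]  = -4
Response = max(Enzyme, Marker) - 4  [with Enzyme=-4, Marker=-2]  = -6
Toxicity = Response^2 + Enzyme  [with Response=-6, Enzyme=-4]  = 32
Without intervention: Enzyme = 2Gene - Dose  [with Gene=0, Dose=4]  = -4; Marker = Gene^2 + Enzyme  [with Gene=0, Enzyme=-4]  = -4; Response = max(Enzyme, Marker) - 4  [with Enzyme=-4, Marker=-4]  = -8; Toxicity = Response^2 + Enzyme  [with Response=-8, Enzyme=-4]  = 60.
Change = 32 − 60 = -28.

-28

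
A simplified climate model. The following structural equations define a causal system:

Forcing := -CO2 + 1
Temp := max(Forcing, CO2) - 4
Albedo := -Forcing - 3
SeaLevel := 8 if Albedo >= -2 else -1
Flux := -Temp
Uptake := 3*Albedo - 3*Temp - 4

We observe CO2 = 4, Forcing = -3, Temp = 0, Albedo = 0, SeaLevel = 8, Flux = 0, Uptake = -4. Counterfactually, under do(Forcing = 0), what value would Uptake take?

-13

Under do(Forcing=0), the mechanism Forcing := -CO2 + 1 is discarded; Forcing is fixed at 0.
Temp = max(Forcing, CO2) - 4  [with Forcing=0, CO2=4]  = 0
Albedo = -Forcing - 3  [with Forcing=0]  = -3
Uptake = 3*Albedo - 3*Temp - 4  [with Albedo=-3, Temp=0]  = -13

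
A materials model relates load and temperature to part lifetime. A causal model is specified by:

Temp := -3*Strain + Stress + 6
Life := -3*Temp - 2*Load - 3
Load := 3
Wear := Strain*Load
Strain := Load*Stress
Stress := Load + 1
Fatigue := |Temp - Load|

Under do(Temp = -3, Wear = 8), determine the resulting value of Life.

0

Under do(Temp = -3, Wear = 8), each intervened variable's structural equation is replaced by its fixed value.
Life = -3*Temp - 2*Load - 3  [with Temp=-3, Load=3]  = 0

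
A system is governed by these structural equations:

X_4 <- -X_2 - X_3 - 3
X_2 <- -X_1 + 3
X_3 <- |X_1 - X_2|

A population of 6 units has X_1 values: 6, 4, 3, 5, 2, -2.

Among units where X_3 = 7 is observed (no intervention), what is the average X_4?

-11.5

Observing X_3=7 restricts to units where X_3's equation naturally yields 7: X_1 ∈ {5, -2}. In that subpopulation X_4 = -8, -15, mean -11.5.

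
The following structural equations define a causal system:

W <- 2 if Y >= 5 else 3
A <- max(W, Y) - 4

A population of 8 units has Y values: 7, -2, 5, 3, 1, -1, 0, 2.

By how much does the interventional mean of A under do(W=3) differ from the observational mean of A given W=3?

do(W=3) breaks W's dependence on Y. With W=3 fixed, A across the units is 3, -1, 1, -1, -1, -1, -1, -1, mean -0.25.
Observing W=3 restricts to units where W's equation naturally yields 3: Y ∈ {-2, 3, 1, -1, 0, 2}. In that subpopulation A = -1, -1, -1, -1, -1, -1, mean -1.
Difference = -0.25 − (-1) = 0.75.

0.75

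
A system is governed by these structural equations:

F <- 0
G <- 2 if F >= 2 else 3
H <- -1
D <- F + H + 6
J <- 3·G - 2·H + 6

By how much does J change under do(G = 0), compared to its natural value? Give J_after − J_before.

-9

Intervening sets G = 0 and removes its equation (G <- 2 if F >= 2 else 3).
J = 3·G - 2·H + 6  [with G=0, H=-1]  = 8
Without intervention: G = 2 if F >= 2 else 3  [with F=0]  = 3; J = 3·G - 2·H + 6  [with G=3, H=-1]  = 17.
Change = 8 − 17 = -9.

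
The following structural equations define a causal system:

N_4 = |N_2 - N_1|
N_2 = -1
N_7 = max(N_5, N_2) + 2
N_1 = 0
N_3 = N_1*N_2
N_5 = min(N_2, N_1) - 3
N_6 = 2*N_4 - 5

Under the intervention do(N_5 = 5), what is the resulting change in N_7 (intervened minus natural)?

6

Under do(N_5=5), the mechanism N_5 = min(N_2, N_1) - 3 is discarded; N_5 is fixed at 5.
N_7 = max(N_5, N_2) + 2  [with N_5=5, N_2=-1]  = 7
Without intervention: N_5 = min(N_2, N_1) - 3  [with N_2=-1, N_1=0]  = -4; N_7 = max(N_5, N_2) + 2  [with N_5=-4, N_2=-1]  = 1.
Change = 7 − 1 = 6.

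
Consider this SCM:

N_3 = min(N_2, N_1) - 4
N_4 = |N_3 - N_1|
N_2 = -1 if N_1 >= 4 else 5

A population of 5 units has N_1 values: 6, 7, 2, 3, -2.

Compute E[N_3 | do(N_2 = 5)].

Every unit gets N_2=5 under the intervention. N_3 values become 1, 1, -2, -1, -6; E[N_3|do(N_2=5)] = -1.4.

-1.4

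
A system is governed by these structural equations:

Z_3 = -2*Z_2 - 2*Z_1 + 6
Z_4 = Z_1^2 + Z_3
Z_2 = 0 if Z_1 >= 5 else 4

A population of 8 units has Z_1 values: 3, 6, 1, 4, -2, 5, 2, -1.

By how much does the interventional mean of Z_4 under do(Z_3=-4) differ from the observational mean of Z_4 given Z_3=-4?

-1

Under do(Z_3=-4), Z_3's equation is replaced by Z_3=-4 for every unit. Per-unit Z_4: 5, 32, -3, 12, 0, 21, 0, -3. Mean = 8.
Observing Z_3=-4 restricts to units where Z_3's equation naturally yields -4: Z_1 ∈ {1, 5}. In that subpopulation Z_4 = -3, 21, mean 9.
Difference = 8 − 9 = -1.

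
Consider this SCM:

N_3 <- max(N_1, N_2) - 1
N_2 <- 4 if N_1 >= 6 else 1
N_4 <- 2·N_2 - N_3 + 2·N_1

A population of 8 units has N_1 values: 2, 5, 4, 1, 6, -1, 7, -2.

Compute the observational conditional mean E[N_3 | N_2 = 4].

5.5

E[N_3|N_2=4] averages over only the 2 units with N_2=4 (N_1 = 6, 7): N_3 = 5, 6, mean 5.5.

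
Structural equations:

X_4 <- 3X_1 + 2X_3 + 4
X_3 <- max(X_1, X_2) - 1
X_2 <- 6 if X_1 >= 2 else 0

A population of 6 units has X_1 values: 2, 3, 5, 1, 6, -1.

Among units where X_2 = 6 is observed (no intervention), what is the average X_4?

26

Observing X_2=6 restricts to units where X_2's equation naturally yields 6: X_1 ∈ {2, 3, 5, 6}. In that subpopulation X_4 = 20, 23, 29, 32, mean 26.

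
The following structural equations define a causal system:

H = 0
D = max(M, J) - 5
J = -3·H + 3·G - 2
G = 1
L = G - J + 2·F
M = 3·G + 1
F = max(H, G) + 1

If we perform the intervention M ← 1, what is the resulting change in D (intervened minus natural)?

-3

Intervening sets M = 1 and removes its equation (M = 3·G + 1).
J = -3·H + 3·G - 2  [with H=0, G=1]  = 1
D = max(M, J) - 5  [with M=1, J=1]  = -4
Without intervention: J = -3·H + 3·G - 2  [with H=0, G=1]  = 1; M = 3·G + 1  [with G=1]  = 4; D = max(M, J) - 5  [with M=4, J=1]  = -1.
Change = -4 − (-1) = -3.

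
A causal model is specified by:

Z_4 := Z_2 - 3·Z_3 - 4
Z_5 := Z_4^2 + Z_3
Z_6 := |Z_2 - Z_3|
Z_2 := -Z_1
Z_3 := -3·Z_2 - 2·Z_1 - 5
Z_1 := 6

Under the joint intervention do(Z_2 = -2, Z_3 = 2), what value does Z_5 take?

Under do(Z_2 = -2, Z_3 = 2), each intervened variable's structural equation is replaced by its fixed value.
Z_4 = Z_2 - 3·Z_3 - 4  [with Z_2=-2, Z_3=2]  = -12
Z_5 = Z_4^2 + Z_3  [with Z_4=-12, Z_3=2]  = 146

146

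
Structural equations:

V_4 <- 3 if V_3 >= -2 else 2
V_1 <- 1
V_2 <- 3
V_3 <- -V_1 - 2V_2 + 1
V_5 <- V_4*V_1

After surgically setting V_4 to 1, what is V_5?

Intervening sets V_4 = 1 and removes its equation (V_4 <- 3 if V_3 >= -2 else 2).
V_5 = V_4*V_1  [with V_4=1, V_1=1]  = 1

1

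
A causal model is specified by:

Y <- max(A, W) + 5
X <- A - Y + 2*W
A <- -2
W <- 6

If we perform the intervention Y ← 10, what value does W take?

6

Under do(Y=10), the mechanism Y <- max(A, W) + 5 is discarded; Y is fixed at 10.
Since W is not a descendant of the intervened variable, it is unaffected.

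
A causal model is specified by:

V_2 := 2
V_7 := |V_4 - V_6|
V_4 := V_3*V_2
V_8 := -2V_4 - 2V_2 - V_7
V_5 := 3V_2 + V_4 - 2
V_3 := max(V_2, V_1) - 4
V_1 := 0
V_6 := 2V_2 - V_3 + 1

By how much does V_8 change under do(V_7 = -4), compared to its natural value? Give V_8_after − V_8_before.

do(V_7=-4) replaces the equation V_7 := |V_4 - V_6| with the constant V_7 = -4.
V_3 = max(V_2, V_1) - 4  [with V_2=2, V_1=0]  = -2
V_4 = V_3*V_2  [with V_3=-2, V_2=2]  = -4
V_8 = -2V_4 - 2V_2 - V_7  [with V_4=-4, V_2=2, V_7=-4]  = 8
Without intervention: V_3 = max(V_2, V_1) - 4  [with V_2=2, V_1=0]  = -2; V_4 = V_3*V_2  [with V_3=-2, V_2=2]  = -4; V_6 = 2V_2 - V_3 + 1  [with V_2=2, V_3=-2]  = 7; V_7 = |V_4 - V_6|  [with V_4=-4, V_6=7]  = 11; V_8 = -2V_4 - 2V_2 - V_7  [with V_4=-4, V_2=2, V_7=11]  = -7.
Change = 8 − (-7) = 15.

15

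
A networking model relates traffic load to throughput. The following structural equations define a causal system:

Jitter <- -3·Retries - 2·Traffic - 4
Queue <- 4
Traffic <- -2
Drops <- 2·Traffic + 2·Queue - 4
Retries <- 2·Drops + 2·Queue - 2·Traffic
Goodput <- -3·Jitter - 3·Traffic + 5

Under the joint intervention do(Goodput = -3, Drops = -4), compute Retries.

Under do(Goodput = -3, Drops = -4), each intervened variable's structural equation is replaced by its fixed value.
Retries = 2·Drops + 2·Queue - 2·Traffic  [with Drops=-4, Queue=4, Traffic=-2]  = 4

4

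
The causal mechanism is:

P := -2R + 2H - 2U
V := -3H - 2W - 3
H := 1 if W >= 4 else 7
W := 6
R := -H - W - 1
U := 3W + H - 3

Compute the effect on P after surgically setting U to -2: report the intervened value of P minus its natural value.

36

Under do(U=-2), the mechanism U := 3W + H - 3 is discarded; U is fixed at -2.
H = 1 if W >= 4 else 7  [with W=6]  = 1
R = -H - W - 1  [with H=1, W=6]  = -8
P = -2R + 2H - 2U  [with R=-8, H=1, U=-2]  = 22
Without intervention: H = 1 if W >= 4 else 7  [with W=6]  = 1; R = -H - W - 1  [with H=1, W=6]  = -8; U = 3W + H - 3  [with W=6, H=1]  = 16; P = -2R + 2H - 2U  [with R=-8, H=1, U=16]  = -14.
Change = 22 − (-14) = 36.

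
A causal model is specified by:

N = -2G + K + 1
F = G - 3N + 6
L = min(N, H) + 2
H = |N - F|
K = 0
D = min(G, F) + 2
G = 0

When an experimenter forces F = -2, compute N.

1

Under do(F=-2), the mechanism F = G - 3N + 6 is discarded; F is fixed at -2.
Since N is not a descendant of the intervened variable, it is unaffected.
N = -2G + K + 1  [with G=0, K=0]  = 1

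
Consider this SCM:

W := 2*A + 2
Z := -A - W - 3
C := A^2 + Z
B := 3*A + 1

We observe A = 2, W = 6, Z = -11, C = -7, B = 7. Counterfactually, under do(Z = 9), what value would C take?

13

The intervention breaks the incoming arrows to Z: Z := -A - W - 3 no longer applies, and Z = 9.
C = A^2 + Z  [with A=2, Z=9]  = 13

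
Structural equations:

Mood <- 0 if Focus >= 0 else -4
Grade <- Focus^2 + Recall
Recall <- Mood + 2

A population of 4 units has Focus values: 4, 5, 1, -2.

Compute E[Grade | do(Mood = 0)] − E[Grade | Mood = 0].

-2.5

The intervention sets Mood=0 in all 4 units regardless of Focus. Recomputing Grade per unit gives 18, 27, 3, 6; average 13.5.
Conditioning on Mood=0 selects the 3 unit(s) with Focus ∈ {4, 5, 1}. Their Grade values: 18, 27, 3. Mean = 16.
Difference = 13.5 − 16 = -2.5.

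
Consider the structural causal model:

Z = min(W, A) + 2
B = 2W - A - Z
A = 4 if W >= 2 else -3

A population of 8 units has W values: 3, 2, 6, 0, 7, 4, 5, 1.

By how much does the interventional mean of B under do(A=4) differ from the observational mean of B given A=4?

-1.25

Every unit gets A=4 under the intervention. B values become -3, -4, 2, -6, 4, -2, 0, -5; E[B|do(A=4)] = -1.75.
Observing A=4 restricts to units where A's equation naturally yields 4: W ∈ {3, 2, 6, 7, 4, 5}. In that subpopulation B = -3, -4, 2, 4, -2, 0, mean -0.5.
Difference = -1.75 − (-0.5) = -1.25.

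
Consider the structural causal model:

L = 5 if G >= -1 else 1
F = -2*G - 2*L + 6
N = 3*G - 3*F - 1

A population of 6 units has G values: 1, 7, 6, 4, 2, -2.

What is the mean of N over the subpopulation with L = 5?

47

Observing L=5 restricts to units where L's equation naturally yields 5: G ∈ {1, 7, 6, 4, 2}. In that subpopulation N = 20, 74, 65, 47, 29, mean 47.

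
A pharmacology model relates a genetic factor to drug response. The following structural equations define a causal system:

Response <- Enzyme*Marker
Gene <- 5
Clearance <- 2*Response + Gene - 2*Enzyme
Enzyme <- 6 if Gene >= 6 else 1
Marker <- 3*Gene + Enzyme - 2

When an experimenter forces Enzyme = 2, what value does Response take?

30

Under do(Enzyme=2), the mechanism Enzyme <- 6 if Gene >= 6 else 1 is discarded; Enzyme is fixed at 2.
Marker = 3*Gene + Enzyme - 2  [with Gene=5, Enzyme=2]  = 15
Response = Enzyme*Marker  [with Enzyme=2, Marker=15]  = 30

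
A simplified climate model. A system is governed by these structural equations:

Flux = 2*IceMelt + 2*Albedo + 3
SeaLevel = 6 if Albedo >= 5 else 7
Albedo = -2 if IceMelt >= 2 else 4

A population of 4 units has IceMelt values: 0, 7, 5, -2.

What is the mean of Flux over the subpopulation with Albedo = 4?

9

Conditioning on Albedo=4 selects the 2 unit(s) with IceMelt ∈ {0, -2}. Their Flux values: 11, 7. Mean = 9.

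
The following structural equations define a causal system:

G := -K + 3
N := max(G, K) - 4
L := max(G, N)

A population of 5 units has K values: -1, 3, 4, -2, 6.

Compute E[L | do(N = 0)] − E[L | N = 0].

Every unit gets N=0 under the intervention. L values become 4, 0, 0, 5, 0; E[L|do(N=0)] = 1.8.
Observing N=0 restricts to units where N's equation naturally yields 0: K ∈ {-1, 4}. In that subpopulation L = 4, 0, mean 2.
Difference = 1.8 − 2 = -0.2.

-0.2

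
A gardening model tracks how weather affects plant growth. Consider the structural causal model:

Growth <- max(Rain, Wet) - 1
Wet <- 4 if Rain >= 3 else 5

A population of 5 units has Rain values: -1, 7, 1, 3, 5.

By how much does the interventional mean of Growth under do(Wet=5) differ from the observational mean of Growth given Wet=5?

Under do(Wet=5), Wet's equation is replaced by Wet=5 for every unit. Per-unit Growth: 4, 6, 4, 4, 4. Mean = 4.4.
Conditioning on Wet=5 selects the 2 unit(s) with Rain ∈ {-1, 1}. Their Growth values: 4, 4. Mean = 4.
Difference = 4.4 − 4 = 0.4.

0.4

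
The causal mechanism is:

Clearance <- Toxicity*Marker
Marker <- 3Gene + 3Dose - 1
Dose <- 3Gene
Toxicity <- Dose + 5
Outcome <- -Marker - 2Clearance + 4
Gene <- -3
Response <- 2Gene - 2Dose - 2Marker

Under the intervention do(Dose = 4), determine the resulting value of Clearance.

Under do(Dose=4), the mechanism Dose <- 3Gene is discarded; Dose is fixed at 4.
Marker = 3Gene + 3Dose - 1  [with Gene=-3, Dose=4]  = 2
Toxicity = Dose + 5  [with Dose=4]  = 9
Clearance = Toxicity*Marker  [with Toxicity=9, Marker=2]  = 18

18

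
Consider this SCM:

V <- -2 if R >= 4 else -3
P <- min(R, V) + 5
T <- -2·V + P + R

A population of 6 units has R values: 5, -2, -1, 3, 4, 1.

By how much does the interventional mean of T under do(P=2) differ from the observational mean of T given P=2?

0.75

Every unit gets P=2 under the intervention. T values become 11, 6, 7, 11, 10, 9; E[T|do(P=2)] = 9.
Observing P=2 restricts to units where P's equation naturally yields 2: R ∈ {-2, -1, 3, 1}. In that subpopulation T = 6, 7, 11, 9, mean 8.25.
Difference = 9 − 8.25 = 0.75.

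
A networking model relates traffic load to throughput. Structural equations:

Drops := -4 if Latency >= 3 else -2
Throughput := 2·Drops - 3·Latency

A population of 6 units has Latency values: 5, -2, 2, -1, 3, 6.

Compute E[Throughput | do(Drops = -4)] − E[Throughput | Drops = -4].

7.5

Under do(Drops=-4), Drops's equation is replaced by Drops=-4 for every unit. Per-unit Throughput: -23, -2, -14, -5, -17, -26. Mean = -14.5.
Observing Drops=-4 restricts to units where Drops's equation naturally yields -4: Latency ∈ {5, 3, 6}. In that subpopulation Throughput = -23, -17, -26, mean -22.
Difference = -14.5 − (-22) = 7.5.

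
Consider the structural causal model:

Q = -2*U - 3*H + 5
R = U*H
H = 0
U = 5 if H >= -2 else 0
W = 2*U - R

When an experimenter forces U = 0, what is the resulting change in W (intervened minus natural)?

-10

do(U=0) replaces the equation U = 5 if H >= -2 else 0 with the constant U = 0.
R = U*H  [with U=0, H=0]  = 0
W = 2*U - R  [with U=0, R=0]  = 0
Without intervention: U = 5 if H >= -2 else 0  [with H=0]  = 5; R = U*H  [with U=5, H=0]  = 0; W = 2*U - R  [with U=5, R=0]  = 10.
Change = 0 − 10 = -10.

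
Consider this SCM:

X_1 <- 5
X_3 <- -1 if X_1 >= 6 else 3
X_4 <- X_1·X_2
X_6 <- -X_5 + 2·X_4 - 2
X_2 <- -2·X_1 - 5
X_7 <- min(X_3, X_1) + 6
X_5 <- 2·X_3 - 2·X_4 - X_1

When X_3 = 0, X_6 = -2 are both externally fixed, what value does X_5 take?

145

The joint intervention fixes X_3 = 0, X_6 = -2, removing each variable's own equation.
X_2 = -2·X_1 - 5  [with X_1=5]  = -15
X_4 = X_1·X_2  [with X_1=5, X_2=-15]  = -75
X_5 = 2·X_3 - 2·X_4 - X_1  [with X_3=0, X_4=-75, X_1=5]  = 145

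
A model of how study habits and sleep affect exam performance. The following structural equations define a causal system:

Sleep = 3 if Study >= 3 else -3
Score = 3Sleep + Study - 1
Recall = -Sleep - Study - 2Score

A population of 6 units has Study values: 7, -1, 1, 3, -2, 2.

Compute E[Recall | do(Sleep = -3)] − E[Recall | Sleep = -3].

Under do(Sleep=-3), Sleep's equation is replaced by Sleep=-3 for every unit. Per-unit Recall: 2, 26, 20, 14, 29, 17. Mean = 18.
Observing Sleep=-3 restricts to units where Sleep's equation naturally yields -3: Study ∈ {-1, 1, -2, 2}. In that subpopulation Recall = 26, 20, 29, 17, mean 23.
Difference = 18 − 23 = -5.

-5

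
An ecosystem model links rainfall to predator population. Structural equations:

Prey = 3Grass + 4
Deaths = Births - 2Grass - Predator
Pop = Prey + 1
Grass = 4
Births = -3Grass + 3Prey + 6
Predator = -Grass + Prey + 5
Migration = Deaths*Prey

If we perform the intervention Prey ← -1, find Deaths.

do(Prey=-1) replaces the equation Prey = 3Grass + 4 with the constant Prey = -1.
Predator = -Grass + Prey + 5  [with Grass=4, Prey=-1]  = 0
Births = -3Grass + 3Prey + 6  [with Grass=4, Prey=-1]  = -9
Deaths = Births - 2Grass - Predator  [with Births=-9, Grass=4, Predator=0]  = -17

-17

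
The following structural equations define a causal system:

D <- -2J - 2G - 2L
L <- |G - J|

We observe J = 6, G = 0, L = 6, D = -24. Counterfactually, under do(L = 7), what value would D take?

-26

The intervention breaks the incoming arrows to L: L <- |G - J| no longer applies, and L = 7.
D = -2J - 2G - 2L  [with J=6, G=0, L=7]  = -26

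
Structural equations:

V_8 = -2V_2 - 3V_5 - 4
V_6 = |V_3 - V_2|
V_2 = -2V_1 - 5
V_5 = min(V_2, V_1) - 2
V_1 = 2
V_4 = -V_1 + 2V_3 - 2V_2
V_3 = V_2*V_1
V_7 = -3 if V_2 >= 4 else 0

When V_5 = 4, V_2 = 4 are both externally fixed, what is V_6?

4

The joint intervention fixes V_5 = 4, V_2 = 4, removing each variable's own equation.
V_3 = V_2*V_1  [with V_2=4, V_1=2]  = 8
V_6 = |V_3 - V_2|  [with V_3=8, V_2=4]  = 4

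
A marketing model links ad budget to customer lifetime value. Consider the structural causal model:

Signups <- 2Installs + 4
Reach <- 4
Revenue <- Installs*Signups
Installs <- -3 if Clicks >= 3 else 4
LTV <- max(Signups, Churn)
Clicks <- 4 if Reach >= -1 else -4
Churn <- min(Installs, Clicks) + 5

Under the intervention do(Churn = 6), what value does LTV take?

Under do(Churn=6), the mechanism Churn <- min(Installs, Clicks) + 5 is discarded; Churn is fixed at 6.
Clicks = 4 if Reach >= -1 else -4  [with Reach=4]  = 4
Installs = -3 if Clicks >= 3 else 4  [with Clicks=4]  = -3
Signups = 2Installs + 4  [with Installs=-3]  = -2
LTV = max(Signups, Churn)  [with Signups=-2, Churn=6]  = 6

6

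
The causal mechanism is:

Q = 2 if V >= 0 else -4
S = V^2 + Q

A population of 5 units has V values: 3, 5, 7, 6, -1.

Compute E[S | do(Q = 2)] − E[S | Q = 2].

-5.75

do(Q=2) breaks Q's dependence on V. With Q=2 fixed, S across the units is 11, 27, 51, 38, 3, mean 26.
E[S|Q=2] averages over only the 4 units with Q=2 (V = 3, 5, 7, 6): S = 11, 27, 51, 38, mean 31.75.
Difference = 26 − 31.75 = -5.75.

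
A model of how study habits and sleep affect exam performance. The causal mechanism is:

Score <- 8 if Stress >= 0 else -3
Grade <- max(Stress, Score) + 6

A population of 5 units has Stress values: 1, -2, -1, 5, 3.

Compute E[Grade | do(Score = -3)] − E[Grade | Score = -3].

Every unit gets Score=-3 under the intervention. Grade values become 7, 4, 5, 11, 9; E[Grade|do(Score=-3)] = 7.2.
E[Grade|Score=-3] averages over only the 2 units with Score=-3 (Stress = -2, -1): Grade = 4, 5, mean 4.5.
Difference = 7.2 − 4.5 = 2.7.

2.7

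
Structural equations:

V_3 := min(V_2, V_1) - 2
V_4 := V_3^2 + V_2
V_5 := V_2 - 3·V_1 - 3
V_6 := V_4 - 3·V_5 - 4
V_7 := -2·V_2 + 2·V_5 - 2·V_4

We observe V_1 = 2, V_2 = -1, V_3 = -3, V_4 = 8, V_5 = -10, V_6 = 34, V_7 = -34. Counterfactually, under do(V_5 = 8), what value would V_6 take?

The intervention breaks the incoming arrows to V_5: V_5 := V_2 - 3·V_1 - 3 no longer applies, and V_5 = 8.
V_3 = min(V_2, V_1) - 2  [with V_2=-1, V_1=2]  = -3
V_4 = V_3^2 + V_2  [with V_3=-3, V_2=-1]  = 8
V_6 = V_4 - 3·V_5 - 4  [with V_4=8, V_5=8]  = -20

-20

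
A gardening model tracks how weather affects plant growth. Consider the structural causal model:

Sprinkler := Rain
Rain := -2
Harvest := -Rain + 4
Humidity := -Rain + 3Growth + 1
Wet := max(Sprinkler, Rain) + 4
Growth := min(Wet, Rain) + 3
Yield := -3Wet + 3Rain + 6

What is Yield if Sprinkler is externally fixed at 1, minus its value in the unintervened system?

Under do(Sprinkler=1), the mechanism Sprinkler := Rain is discarded; Sprinkler is fixed at 1.
Wet = max(Sprinkler, Rain) + 4  [with Sprinkler=1, Rain=-2]  = 5
Yield = -3Wet + 3Rain + 6  [with Wet=5, Rain=-2]  = -15
Without intervention: Sprinkler = Rain  [with Rain=-2]  = -2; Wet = max(Sprinkler, Rain) + 4  [with Sprinkler=-2, Rain=-2]  = 2; Yield = -3Wet + 3Rain + 6  [with Wet=2, Rain=-2]  = -6.
Change = -15 − (-6) = -9.

-9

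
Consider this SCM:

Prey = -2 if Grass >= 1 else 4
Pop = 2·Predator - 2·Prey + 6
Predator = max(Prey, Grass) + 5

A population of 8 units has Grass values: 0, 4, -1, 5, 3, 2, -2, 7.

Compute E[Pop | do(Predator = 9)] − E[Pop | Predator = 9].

do(Predator=9) breaks Predator's dependence on Grass. With Predator=9 fixed, Pop across the units is 16, 28, 16, 28, 28, 28, 16, 28, mean 23.5.
Conditioning on Predator=9 selects the 4 unit(s) with Grass ∈ {0, 4, -1, -2}. Their Pop values: 16, 28, 16, 16. Mean = 19.
Difference = 23.5 − 19 = 4.5.

4.5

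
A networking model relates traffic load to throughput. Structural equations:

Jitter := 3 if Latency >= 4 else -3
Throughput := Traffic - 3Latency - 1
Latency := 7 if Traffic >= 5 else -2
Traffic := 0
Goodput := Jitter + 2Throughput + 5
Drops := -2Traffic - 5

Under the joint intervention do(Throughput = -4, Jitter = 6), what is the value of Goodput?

Setting Throughput = -4, Jitter = 6 by intervention discards those variables' equations.
Goodput = Jitter + 2Throughput + 5  [with Jitter=6, Throughput=-4]  = 3

3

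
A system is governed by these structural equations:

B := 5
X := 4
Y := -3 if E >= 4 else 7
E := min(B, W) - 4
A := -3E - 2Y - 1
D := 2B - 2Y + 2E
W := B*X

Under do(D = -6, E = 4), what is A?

-7

Setting D = -6, E = 4 by intervention discards those variables' equations.
Y = -3 if E >= 4 else 7  [with E=4]  = -3
A = -3E - 2Y - 1  [with E=4, Y=-3]  = -7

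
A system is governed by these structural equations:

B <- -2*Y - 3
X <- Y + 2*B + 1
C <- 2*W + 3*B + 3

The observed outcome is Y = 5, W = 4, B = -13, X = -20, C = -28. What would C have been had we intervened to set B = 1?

14

do(B=1) replaces the equation B <- -2*Y - 3 with the constant B = 1.
C = 2*W + 3*B + 3  [with W=4, B=1]  = 14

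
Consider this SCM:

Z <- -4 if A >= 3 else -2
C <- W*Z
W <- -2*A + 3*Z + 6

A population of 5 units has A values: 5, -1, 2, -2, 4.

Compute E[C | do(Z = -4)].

do(Z=-4) breaks Z's dependence on A. With Z=-4 fixed, C across the units is 64, 16, 40, 8, 56, mean 36.8.

36.8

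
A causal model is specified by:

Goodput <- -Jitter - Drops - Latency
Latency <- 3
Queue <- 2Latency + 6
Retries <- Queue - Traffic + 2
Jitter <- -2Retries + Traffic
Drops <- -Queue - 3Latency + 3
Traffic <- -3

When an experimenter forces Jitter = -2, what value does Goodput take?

17

Intervening sets Jitter = -2 and removes its equation (Jitter <- -2Retries + Traffic).
Queue = 2Latency + 6  [with Latency=3]  = 12
Drops = -Queue - 3Latency + 3  [with Queue=12, Latency=3]  = -18
Goodput = -Jitter - Drops - Latency  [with Jitter=-2, Drops=-18, Latency=3]  = 17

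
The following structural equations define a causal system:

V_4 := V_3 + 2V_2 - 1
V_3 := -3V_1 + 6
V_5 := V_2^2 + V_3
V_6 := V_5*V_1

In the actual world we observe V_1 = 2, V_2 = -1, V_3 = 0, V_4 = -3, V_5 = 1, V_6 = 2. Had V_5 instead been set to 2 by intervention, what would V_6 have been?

4

The intervention breaks the incoming arrows to V_5: V_5 := V_2^2 + V_3 no longer applies, and V_5 = 2.
V_6 = V_5*V_1  [with V_5=2, V_1=2]  = 4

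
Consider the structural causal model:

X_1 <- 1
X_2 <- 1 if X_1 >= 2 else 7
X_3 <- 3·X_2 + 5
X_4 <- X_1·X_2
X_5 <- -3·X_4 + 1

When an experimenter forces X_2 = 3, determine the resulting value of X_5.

do(X_2=3) replaces the equation X_2 <- 1 if X_1 >= 2 else 7 with the constant X_2 = 3.
X_4 = X_1·X_2  [with X_1=1, X_2=3]  = 3
X_5 = -3·X_4 + 1  [with X_4=3]  = -8

-8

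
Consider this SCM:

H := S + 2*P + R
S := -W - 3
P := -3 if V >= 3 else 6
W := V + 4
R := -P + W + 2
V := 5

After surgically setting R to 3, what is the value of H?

The intervention breaks the incoming arrows to R: R := -P + W + 2 no longer applies, and R = 3.
P = -3 if V >= 3 else 6  [with V=5]  = -3
W = V + 4  [with V=5]  = 9
S = -W - 3  [with W=9]  = -12
H = S + 2*P + R  [with S=-12, P=-3, R=3]  = -15

-15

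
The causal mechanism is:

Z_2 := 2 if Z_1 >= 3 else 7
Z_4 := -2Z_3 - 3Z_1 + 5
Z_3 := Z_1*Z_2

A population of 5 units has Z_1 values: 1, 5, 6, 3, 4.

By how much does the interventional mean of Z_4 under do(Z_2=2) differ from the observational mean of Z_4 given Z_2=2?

Every unit gets Z_2=2 under the intervention. Z_4 values become -2, -30, -37, -16, -23; E[Z_4|do(Z_2=2)] = -21.6.
Conditioning on Z_2=2 selects the 4 unit(s) with Z_1 ∈ {5, 6, 3, 4}. Their Z_4 values: -30, -37, -16, -23. Mean = -26.5.
Difference = -21.6 − (-26.5) = 4.9.

4.9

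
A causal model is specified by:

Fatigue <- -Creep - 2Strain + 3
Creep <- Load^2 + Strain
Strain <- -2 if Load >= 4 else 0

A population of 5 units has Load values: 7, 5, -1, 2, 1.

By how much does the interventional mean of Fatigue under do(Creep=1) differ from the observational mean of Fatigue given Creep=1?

Under do(Creep=1), Creep's equation is replaced by Creep=1 for every unit. Per-unit Fatigue: 6, 6, 2, 2, 2. Mean = 3.6.
Conditioning on Creep=1 selects the 2 unit(s) with Load ∈ {-1, 1}. Their Fatigue values: 2, 2. Mean = 2.
Difference = 3.6 − 2 = 1.6.

1.6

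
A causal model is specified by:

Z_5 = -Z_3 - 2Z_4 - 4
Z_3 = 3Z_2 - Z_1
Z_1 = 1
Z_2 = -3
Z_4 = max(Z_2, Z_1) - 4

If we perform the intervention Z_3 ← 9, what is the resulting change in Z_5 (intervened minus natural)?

do(Z_3=9) replaces the equation Z_3 = 3Z_2 - Z_1 with the constant Z_3 = 9.
Z_4 = max(Z_2, Z_1) - 4  [with Z_2=-3, Z_1=1]  = -3
Z_5 = -Z_3 - 2Z_4 - 4  [with Z_3=9, Z_4=-3]  = -7
Without intervention: Z_3 = 3Z_2 - Z_1  [with Z_2=-3, Z_1=1]  = -10; Z_4 = max(Z_2, Z_1) - 4  [with Z_2=-3, Z_1=1]  = -3; Z_5 = -Z_3 - 2Z_4 - 4  [with Z_3=-10, Z_4=-3]  = 12.
Change = -7 − 12 = -19.

-19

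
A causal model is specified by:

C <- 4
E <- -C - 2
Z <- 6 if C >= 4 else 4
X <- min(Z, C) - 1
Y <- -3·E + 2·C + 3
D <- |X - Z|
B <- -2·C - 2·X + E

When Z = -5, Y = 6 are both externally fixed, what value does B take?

Under do(Z = -5, Y = 6), each intervened variable's structural equation is replaced by its fixed value.
E = -C - 2  [with C=4]  = -6
X = min(Z, C) - 1  [with Z=-5, C=4]  = -6
B = -2·C - 2·X + E  [with C=4, X=-6, E=-6]  = -2

-2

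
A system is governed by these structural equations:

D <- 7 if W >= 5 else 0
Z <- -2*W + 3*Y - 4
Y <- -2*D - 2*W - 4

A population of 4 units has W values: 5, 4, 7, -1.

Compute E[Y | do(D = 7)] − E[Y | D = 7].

do(D=7) breaks D's dependence on W. With D=7 fixed, Y across the units is -28, -26, -32, -16, mean -25.5.
E[Y|D=7] averages over only the 2 units with D=7 (W = 5, 7): Y = -28, -32, mean -30.
Difference = -25.5 − (-30) = 4.5.

4.5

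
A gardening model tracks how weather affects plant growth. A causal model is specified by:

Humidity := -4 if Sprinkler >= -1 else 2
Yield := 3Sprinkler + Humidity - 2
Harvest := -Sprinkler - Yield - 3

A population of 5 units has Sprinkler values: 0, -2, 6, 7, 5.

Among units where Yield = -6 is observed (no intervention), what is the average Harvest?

E[Harvest|Yield=-6] averages over only the 2 units with Yield=-6 (Sprinkler = 0, -2): Harvest = 3, 5, mean 4.

4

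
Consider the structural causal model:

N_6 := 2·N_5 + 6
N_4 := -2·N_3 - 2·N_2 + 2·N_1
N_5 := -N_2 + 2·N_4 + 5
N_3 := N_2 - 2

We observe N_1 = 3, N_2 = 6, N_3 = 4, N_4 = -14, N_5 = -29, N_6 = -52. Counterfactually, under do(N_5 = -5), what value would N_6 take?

-4

The intervention breaks the incoming arrows to N_5: N_5 := -N_2 + 2·N_4 + 5 no longer applies, and N_5 = -5.
N_6 = 2·N_5 + 6  [with N_5=-5]  = -4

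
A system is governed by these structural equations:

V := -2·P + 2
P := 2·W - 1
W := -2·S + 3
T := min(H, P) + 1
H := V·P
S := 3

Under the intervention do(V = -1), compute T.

-6

Under do(V=-1), the mechanism V := -2·P + 2 is discarded; V is fixed at -1.
W = -2·S + 3  [with S=3]  = -3
P = 2·W - 1  [with W=-3]  = -7
H = V·P  [with V=-1, P=-7]  = 7
T = min(H, P) + 1  [with H=7, P=-7]  = -6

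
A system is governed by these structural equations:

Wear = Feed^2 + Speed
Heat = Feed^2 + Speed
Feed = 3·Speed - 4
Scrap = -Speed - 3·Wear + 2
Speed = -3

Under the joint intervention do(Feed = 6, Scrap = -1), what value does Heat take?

Under do(Feed = 6, Scrap = -1), each intervened variable's structural equation is replaced by its fixed value.
Heat = Feed^2 + Speed  [with Feed=6, Speed=-3]  = 33

33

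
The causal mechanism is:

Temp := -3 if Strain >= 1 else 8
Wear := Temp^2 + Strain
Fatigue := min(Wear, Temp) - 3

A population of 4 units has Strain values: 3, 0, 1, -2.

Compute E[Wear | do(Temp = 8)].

64.5

do(Temp=8) breaks Temp's dependence on Strain. With Temp=8 fixed, Wear across the units is 67, 64, 65, 62, mean 64.5.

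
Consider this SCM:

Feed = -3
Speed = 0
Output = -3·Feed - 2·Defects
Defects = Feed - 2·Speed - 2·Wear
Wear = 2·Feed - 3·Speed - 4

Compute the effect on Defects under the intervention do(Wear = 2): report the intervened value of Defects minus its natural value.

-24

The intervention breaks the incoming arrows to Wear: Wear = 2·Feed - 3·Speed - 4 no longer applies, and Wear = 2.
Defects = Feed - 2·Speed - 2·Wear  [with Feed=-3, Speed=0, Wear=2]  = -7
Without intervention: Wear = 2·Feed - 3·Speed - 4  [with Feed=-3, Speed=0]  = -10; Defects = Feed - 2·Speed - 2·Wear  [with Feed=-3, Speed=0, Wear=-10]  = 17.
Change = -7 − 17 = -24.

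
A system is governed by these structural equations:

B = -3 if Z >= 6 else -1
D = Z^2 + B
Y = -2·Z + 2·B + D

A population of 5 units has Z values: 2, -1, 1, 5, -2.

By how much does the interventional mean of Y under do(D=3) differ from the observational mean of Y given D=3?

Every unit gets D=3 under the intervention. Y values become -3, 3, -1, -9, 5; E[Y|do(D=3)] = -1.
Observing D=3 restricts to units where D's equation naturally yields 3: Z ∈ {2, -2}. In that subpopulation Y = -3, 5, mean 1.
Difference = -1 − 1 = -2.

-2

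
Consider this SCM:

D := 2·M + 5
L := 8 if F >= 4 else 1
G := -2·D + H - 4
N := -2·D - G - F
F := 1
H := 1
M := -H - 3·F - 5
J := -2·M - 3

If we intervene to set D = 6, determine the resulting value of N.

2

Under do(D=6), the mechanism D := 2·M + 5 is discarded; D is fixed at 6.
G = -2·D + H - 4  [with D=6, H=1]  = -15
N = -2·D - G - F  [with D=6, G=-15, F=1]  = 2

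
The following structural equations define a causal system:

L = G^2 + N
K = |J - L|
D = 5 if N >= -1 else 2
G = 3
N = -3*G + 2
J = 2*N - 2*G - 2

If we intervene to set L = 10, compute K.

32

Under do(L=10), the mechanism L = G^2 + N is discarded; L is fixed at 10.
N = -3*G + 2  [with G=3]  = -7
J = 2*N - 2*G - 2  [with N=-7, G=3]  = -22
K = |J - L|  [with J=-22, L=10]  = 32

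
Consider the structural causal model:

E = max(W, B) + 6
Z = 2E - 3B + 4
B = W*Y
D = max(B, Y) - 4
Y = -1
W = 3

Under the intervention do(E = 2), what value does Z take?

17

Under do(E=2), the mechanism E = max(W, B) + 6 is discarded; E is fixed at 2.
B = W*Y  [with W=3, Y=-1]  = -3
Z = 2E - 3B + 4  [with E=2, B=-3]  = 17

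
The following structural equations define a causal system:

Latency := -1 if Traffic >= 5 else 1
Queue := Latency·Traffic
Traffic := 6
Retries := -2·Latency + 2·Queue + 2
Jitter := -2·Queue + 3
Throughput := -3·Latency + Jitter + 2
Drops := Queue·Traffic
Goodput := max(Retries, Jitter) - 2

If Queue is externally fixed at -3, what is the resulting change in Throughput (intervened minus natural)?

-6

The intervention breaks the incoming arrows to Queue: Queue := Latency·Traffic no longer applies, and Queue = -3.
Latency = -1 if Traffic >= 5 else 1  [with Traffic=6]  = -1
Jitter = -2·Queue + 3  [with Queue=-3]  = 9
Throughput = -3·Latency + Jitter + 2  [with Latency=-1, Jitter=9]  = 14
Without intervention: Latency = -1 if Traffic >= 5 else 1  [with Traffic=6]  = -1; Queue = Latency·Traffic  [with Latency=-1, Traffic=6]  = -6; Jitter = -2·Queue + 3  [with Queue=-6]  = 15; Throughput = -3·Latency + Jitter + 2  [with Latency=-1, Jitter=15]  = 20.
Change = 14 − 20 = -6.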